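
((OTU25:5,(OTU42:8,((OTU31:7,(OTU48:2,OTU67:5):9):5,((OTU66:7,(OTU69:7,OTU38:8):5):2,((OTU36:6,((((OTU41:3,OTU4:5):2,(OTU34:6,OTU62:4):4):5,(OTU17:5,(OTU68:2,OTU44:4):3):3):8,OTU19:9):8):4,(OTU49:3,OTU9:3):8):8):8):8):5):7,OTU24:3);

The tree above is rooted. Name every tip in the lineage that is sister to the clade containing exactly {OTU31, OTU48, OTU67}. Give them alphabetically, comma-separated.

The clade containing exactly {OTU31, OTU48, OTU67} attaches to the tree at the node subtending ((OTU31,(OTU48,OTU67)),((OTU66,(OTU69,OTU38)),((OTU36,((((OTU41,OTU4),(OTU34,OTU62)),(OTU17,(OTU68,OTU44))),OTU19)),(OTU49,OTU9)))).
The other lineage descending from that same node — the sister group — is ((OTU66,(OTU69,OTU38)),((OTU36,((((OTU41,OTU4),(OTU34,OTU62)),(OTU17,(OTU68,OTU44))),OTU19)),(OTU49,OTU9))); its 14 tips in alphabetical order are the answer.

OTU17, OTU19, OTU34, OTU36, OTU38, OTU4, OTU41, OTU44, OTU49, OTU62, OTU66, OTU68, OTU69, OTU9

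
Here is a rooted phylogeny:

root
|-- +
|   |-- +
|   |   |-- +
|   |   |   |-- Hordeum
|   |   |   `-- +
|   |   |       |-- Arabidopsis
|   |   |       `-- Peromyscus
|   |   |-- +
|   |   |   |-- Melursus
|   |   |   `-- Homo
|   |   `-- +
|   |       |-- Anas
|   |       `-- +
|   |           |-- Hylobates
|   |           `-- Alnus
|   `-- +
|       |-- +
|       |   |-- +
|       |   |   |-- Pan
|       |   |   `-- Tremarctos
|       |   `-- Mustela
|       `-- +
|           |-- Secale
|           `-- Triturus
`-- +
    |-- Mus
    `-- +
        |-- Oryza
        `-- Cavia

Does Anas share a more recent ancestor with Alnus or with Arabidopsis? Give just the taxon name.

Alnus

The MRCA of Anas and Alnus subtends (Anas,(Hylobates,Alnus)) (3 taxa).
The MRCA of Anas and Arabidopsis subtends ((Hordeum,(Arabidopsis,Peromyscus)),(Melursus,Homo),(Anas,(Hylobates,Alnus))) (8 taxa).
The first is nested inside the second, so Anas shares a more recent common ancestor with Alnus.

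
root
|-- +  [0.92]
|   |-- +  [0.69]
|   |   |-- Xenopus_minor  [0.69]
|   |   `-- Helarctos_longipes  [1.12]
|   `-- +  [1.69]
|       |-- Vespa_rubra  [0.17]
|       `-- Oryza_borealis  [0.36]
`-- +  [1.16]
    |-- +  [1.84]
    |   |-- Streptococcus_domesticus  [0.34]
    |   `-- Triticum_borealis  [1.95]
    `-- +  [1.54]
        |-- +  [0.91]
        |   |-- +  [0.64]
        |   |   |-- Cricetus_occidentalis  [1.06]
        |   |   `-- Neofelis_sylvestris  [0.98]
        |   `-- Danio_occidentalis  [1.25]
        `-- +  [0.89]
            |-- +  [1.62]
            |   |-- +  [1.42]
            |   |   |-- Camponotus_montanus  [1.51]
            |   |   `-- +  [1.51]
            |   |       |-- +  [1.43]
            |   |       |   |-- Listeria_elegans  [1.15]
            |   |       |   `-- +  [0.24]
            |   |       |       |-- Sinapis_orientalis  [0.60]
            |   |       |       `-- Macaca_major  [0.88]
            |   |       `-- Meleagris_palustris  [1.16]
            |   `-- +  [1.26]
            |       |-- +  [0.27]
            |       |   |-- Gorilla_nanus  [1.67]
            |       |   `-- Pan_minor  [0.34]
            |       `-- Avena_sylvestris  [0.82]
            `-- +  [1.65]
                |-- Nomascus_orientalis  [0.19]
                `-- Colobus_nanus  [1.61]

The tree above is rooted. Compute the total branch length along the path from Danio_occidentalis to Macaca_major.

10.15

The path runs Danio_occidentalis → … → MRCA → … → Macaca_major; the MRCA is the node subtending (((Cricetus_occidentalis,Neofelis_sylvestris),Danio_occidentalis),(((Camponotus_montanus,((Listeria_elegans,(Sinapis_orientalis,Macaca_major)),Meleagris_palustris)),((Gorilla_nanus,Pan_minor),Avena_sylvestris)),(Nomascus_orientalis,Colobus_nanus))).
Branch lengths along that path: 1.25 + 0.91 + 0.89 + 1.62 + 1.42 + 1.51 + 1.43 + 0.24 + 0.88 = 10.15.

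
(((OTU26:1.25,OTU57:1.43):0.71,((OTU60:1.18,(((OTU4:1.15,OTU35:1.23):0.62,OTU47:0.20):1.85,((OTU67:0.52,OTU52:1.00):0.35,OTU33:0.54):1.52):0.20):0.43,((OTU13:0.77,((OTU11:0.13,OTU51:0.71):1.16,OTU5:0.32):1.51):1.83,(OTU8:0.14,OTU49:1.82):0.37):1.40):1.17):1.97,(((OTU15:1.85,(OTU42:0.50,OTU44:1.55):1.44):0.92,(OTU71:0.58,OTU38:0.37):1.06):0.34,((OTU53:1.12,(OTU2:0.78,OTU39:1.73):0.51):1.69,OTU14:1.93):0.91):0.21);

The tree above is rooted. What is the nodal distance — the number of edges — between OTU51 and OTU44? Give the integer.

The MRCA of OTU51 and OTU44 is the root of the tree.
From OTU51 up to that node: 7 branches. From OTU44 up to the same node: 5 branches. Total: 7 + 5 = 12.

12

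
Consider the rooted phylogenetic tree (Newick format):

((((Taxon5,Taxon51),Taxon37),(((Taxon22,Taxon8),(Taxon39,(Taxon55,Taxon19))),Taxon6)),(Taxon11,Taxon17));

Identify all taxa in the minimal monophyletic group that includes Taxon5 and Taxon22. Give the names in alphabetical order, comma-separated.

Taxon19, Taxon22, Taxon37, Taxon39, Taxon5, Taxon51, Taxon55, Taxon6, Taxon8

Tracing Taxon5: it sits inside (Taxon5,Taxon51).
Tracing Taxon22: it sits inside (Taxon22,Taxon8).
The smallest clade enclosing both is (((Taxon5,Taxon51),Taxon37),(((Taxon22,Taxon8),(Taxon39,(Taxon55,Taxon19))),Taxon6)); the answer is its 9 terminal taxa in alphabetical order.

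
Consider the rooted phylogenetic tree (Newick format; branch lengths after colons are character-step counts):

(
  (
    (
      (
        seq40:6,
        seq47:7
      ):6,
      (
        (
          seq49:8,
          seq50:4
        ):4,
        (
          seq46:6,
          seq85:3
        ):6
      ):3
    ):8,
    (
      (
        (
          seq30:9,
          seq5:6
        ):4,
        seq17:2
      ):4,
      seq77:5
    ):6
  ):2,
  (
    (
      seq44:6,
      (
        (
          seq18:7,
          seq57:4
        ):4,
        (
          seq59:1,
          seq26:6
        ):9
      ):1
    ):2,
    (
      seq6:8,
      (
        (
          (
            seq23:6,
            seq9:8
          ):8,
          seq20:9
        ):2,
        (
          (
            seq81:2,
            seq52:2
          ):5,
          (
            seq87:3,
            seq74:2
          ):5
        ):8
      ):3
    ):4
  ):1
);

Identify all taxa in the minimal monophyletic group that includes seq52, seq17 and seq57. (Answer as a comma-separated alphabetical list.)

seq17, seq18, seq20, seq23, seq26, seq30, seq40, seq44, seq46, seq47, seq49, seq5, seq50, seq52, seq57, seq59, seq6, seq74, seq77, seq81, seq85, seq87, seq9

Tracing seq52: it sits inside (seq81,seq52).
Tracing seq17: it sits inside ((seq30,seq5),seq17).
Tracing seq57: it sits inside (seq18,seq57).
The smallest clade enclosing all 3 is the whole tree (their MRCA is the root), so the answer is all 23 tips in alphabetical order.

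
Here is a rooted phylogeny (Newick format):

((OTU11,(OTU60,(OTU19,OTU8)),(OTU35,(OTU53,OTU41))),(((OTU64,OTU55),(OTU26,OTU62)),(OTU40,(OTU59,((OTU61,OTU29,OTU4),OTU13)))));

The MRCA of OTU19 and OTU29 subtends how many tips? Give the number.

The MRCA of OTU19 and OTU29 is the root, so the clade is the entire tree.
That clade contains 17 terminal taxa: OTU11, OTU13, OTU19, OTU26, OTU29, OTU35, OTU4, OTU40, OTU41, OTU53, OTU55, OTU59, OTU60, OTU61, OTU62, OTU64, OTU8.

17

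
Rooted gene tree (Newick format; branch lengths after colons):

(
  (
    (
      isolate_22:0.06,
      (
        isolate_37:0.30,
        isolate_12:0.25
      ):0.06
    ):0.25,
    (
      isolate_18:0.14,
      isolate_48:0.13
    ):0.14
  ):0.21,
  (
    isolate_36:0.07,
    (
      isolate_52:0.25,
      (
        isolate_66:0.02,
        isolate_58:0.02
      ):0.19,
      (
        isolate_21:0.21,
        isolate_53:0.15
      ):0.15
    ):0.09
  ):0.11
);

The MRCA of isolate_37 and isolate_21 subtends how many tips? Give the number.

11

The MRCA of isolate_37 and isolate_21 is the root, so the clade is the entire tree.
That clade contains 11 terminal taxa: isolate_12, isolate_18, isolate_21, isolate_22, isolate_36, isolate_37, isolate_48, isolate_52, isolate_53, isolate_58, isolate_66.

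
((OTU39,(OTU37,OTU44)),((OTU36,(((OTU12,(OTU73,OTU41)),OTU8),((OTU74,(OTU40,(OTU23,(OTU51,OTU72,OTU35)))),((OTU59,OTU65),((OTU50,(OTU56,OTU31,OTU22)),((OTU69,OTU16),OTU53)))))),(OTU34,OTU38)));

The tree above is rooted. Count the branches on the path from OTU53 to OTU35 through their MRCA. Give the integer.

9

The MRCA of OTU53 and OTU35 is the node subtending ((OTU74,(OTU40,(OTU23,(OTU51,OTU72,OTU35)))),((OTU59,OTU65),((OTU50,(OTU56,OTU31,OTU22)),((OTU69,OTU16),OTU53)))).
From OTU53 up to that node: 4 branches. From OTU35 up to the same node: 5 branches. Total: 4 + 5 = 9.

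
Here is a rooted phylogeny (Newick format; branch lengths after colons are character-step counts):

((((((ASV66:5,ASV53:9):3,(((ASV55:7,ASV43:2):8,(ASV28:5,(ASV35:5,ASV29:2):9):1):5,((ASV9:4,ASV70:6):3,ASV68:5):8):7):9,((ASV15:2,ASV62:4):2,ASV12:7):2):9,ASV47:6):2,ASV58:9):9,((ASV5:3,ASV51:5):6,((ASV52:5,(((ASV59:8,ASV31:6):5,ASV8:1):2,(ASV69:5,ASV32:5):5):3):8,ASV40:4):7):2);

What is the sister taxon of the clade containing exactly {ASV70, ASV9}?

ASV68

The clade containing exactly {ASV70, ASV9} attaches to the tree at the node subtending ((ASV9,ASV70),ASV68).
The other lineage descending from that same node — the sister group — is the single tip ASV68.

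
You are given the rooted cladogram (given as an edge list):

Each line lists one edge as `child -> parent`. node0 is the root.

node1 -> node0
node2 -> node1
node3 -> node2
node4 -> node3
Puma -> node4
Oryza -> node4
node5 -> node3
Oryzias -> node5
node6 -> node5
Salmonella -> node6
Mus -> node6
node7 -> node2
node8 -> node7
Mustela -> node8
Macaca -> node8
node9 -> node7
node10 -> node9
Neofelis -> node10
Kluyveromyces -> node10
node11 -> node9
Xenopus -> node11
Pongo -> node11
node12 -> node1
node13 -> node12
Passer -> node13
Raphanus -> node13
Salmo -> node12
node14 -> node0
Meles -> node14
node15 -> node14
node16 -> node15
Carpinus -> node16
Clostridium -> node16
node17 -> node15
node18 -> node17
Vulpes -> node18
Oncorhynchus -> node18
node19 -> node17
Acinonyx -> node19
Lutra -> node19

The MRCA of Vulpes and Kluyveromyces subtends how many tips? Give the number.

21

The MRCA of Vulpes and Kluyveromyces is the root, so the clade is the entire tree.
That clade contains 21 terminal taxa: Acinonyx, Carpinus, Clostridium, Kluyveromyces, Lutra, Macaca, Meles, Mus, Mustela, Neofelis, Oncorhynchus, Oryza, Oryzias, Passer, Pongo, Puma, Raphanus, Salmo, Salmonella, Vulpes, Xenopus.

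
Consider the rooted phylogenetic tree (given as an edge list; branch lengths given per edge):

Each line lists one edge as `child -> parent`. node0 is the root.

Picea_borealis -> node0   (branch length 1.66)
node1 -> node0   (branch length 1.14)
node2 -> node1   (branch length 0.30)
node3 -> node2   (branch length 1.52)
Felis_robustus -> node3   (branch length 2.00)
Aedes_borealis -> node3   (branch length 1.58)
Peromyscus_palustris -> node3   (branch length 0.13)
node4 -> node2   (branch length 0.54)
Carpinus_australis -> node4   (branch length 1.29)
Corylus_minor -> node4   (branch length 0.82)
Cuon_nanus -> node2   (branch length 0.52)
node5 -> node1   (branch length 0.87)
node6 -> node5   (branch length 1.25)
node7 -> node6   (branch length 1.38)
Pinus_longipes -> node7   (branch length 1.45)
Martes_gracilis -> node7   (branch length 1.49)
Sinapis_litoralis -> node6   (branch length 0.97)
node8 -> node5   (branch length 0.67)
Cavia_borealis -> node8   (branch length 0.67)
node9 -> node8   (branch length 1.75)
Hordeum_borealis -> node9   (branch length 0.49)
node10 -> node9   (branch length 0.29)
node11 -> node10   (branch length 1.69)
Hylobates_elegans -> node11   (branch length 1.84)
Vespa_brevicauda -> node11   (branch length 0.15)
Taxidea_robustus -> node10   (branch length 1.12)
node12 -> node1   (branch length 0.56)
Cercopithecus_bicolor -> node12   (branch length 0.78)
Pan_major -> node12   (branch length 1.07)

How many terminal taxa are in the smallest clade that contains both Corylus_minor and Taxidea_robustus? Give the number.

The MRCA of Corylus_minor and Taxidea_robustus is the node subtending (((Felis_robustus,Aedes_borealis,Peromyscus_palustris),(Carpinus_australis,Corylus_minor),Cuon_nanus),(((Pinus_longipes,Martes_gracilis),Sinapis_litoralis),(Cavia_borealis,(Hordeum_borealis,((Hylobates_elegans,Vespa_brevicauda),Taxidea_robustus)))),(Cercopithecus_bicolor,Pan_major)).
That clade contains 16 terminal taxa: Aedes_borealis, Carpinus_australis, Cavia_borealis, Cercopithecus_bicolor, Corylus_minor, Cuon_nanus, Felis_robustus, Hordeum_borealis, Hylobates_elegans, Martes_gracilis, Pan_major, Peromyscus_palustris, Pinus_longipes, Sinapis_litoralis, Taxidea_robustus, Vespa_brevicauda.

16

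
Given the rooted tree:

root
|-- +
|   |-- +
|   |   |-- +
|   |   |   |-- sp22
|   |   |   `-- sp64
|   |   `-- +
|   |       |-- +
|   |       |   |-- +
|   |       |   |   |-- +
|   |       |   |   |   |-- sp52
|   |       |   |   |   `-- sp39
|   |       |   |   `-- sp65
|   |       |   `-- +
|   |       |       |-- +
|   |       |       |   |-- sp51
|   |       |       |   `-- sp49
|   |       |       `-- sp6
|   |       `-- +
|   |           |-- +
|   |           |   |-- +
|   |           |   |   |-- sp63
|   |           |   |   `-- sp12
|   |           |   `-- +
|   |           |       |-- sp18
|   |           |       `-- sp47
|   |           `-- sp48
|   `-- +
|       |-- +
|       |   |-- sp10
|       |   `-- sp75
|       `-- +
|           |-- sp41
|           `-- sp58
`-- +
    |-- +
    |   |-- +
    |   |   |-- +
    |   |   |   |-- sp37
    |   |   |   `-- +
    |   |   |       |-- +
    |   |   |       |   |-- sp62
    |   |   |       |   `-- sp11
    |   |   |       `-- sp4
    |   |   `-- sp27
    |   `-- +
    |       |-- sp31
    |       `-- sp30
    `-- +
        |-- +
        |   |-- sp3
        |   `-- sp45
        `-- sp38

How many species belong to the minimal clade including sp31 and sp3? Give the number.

10

The MRCA of sp31 and sp3 is the node subtending ((((sp37,((sp62,sp11),sp4)),sp27),(sp31,sp30)),((sp3,sp45),sp38)).
That clade contains 10 terminal taxa: sp11, sp27, sp3, sp30, sp31, sp37, sp38, sp4, sp45, sp62.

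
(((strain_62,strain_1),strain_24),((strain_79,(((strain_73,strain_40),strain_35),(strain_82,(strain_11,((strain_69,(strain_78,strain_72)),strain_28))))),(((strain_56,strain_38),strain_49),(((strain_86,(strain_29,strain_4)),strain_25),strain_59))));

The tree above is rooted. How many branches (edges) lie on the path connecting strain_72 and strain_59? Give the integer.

The MRCA of strain_72 and strain_59 is the node subtending ((strain_79,(((strain_73,strain_40),strain_35),(strain_82,(strain_11,((strain_69,(strain_78,strain_72)),strain_28))))),(((strain_56,strain_38),strain_49),(((strain_86,(strain_29,strain_4)),strain_25),strain_59))).
From strain_72 up to that node: 8 branches. From strain_59 up to the same node: 3 branches. Total: 8 + 3 = 11.

11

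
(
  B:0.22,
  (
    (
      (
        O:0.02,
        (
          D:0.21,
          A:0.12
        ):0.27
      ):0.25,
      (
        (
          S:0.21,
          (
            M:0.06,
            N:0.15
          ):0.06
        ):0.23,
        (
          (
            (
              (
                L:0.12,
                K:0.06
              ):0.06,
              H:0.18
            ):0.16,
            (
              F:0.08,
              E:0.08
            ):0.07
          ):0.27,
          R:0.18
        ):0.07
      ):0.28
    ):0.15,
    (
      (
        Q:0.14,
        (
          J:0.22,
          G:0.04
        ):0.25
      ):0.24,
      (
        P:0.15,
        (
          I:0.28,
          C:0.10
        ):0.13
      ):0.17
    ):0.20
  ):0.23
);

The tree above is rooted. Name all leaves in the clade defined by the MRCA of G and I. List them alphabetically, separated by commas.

C, G, I, J, P, Q

Tracing G: it sits inside (J,G).
Tracing I: it sits inside (I,C).
The smallest clade enclosing both is ((Q,(J,G)),(P,(I,C))); the answer is its 6 terminal taxa in alphabetical order.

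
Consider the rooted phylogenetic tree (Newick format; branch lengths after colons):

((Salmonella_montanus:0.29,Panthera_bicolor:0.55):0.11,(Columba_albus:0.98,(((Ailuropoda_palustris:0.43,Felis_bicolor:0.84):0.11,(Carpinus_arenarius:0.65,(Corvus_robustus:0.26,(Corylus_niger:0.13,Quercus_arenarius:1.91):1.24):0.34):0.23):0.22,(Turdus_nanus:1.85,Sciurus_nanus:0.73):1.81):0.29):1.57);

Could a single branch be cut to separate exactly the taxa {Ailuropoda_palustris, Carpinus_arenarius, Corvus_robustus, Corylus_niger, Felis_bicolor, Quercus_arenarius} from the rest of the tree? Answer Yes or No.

Yes

The most recent common ancestor of these taxa subtends ((Ailuropoda_palustris,Felis_bicolor),(Carpinus_arenarius,(Corvus_robustus,(Corylus_niger,Quercus_arenarius)))).
That clade has exactly 6 tips — every listed taxon and nothing else — so the group is monophyletic.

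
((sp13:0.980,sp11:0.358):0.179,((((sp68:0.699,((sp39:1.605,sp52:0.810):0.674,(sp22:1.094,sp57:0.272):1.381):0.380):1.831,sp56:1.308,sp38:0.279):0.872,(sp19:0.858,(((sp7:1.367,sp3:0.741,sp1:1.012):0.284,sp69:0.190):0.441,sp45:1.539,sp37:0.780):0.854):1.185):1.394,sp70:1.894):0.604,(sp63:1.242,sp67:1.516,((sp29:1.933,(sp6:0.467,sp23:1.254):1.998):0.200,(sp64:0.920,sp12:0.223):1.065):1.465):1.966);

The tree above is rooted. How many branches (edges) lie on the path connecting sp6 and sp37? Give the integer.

The MRCA of sp6 and sp37 is the root of the tree.
From sp6 up to that node: 5 branches. From sp37 up to the same node: 5 branches. Total: 5 + 5 = 10.

10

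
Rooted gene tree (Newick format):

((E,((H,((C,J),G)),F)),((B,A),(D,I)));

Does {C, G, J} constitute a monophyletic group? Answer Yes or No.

Yes

The most recent common ancestor of these taxa subtends ((C,J),G).
That clade has exactly 3 tips — every listed taxon and nothing else — so the group is monophyletic.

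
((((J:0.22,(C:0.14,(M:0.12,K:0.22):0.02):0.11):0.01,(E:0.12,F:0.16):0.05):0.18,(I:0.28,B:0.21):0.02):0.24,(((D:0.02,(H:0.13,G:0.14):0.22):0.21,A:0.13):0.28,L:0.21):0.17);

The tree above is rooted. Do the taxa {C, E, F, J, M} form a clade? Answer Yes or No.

The MRCA of the listed taxa subtends ((J,(C,(M,K))),(E,F)).
That clade also contains K, which is not in the proposed group, so the group is not monophyletic.

No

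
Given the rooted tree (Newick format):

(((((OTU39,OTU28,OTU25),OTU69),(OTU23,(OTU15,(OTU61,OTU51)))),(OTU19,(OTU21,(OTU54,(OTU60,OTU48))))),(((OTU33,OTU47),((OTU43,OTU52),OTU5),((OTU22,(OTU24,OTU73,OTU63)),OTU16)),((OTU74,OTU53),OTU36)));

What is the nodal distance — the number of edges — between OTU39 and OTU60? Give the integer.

The MRCA of OTU39 and OTU60 is the node subtending ((((OTU39,OTU28,OTU25),OTU69),(OTU23,(OTU15,(OTU61,OTU51)))),(OTU19,(OTU21,(OTU54,(OTU60,OTU48))))).
From OTU39 up to that node: 4 branches. From OTU60 up to the same node: 5 branches. Total: 4 + 5 = 9.

9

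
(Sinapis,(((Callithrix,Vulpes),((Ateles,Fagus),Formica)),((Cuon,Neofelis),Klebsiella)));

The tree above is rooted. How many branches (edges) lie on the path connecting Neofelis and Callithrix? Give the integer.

6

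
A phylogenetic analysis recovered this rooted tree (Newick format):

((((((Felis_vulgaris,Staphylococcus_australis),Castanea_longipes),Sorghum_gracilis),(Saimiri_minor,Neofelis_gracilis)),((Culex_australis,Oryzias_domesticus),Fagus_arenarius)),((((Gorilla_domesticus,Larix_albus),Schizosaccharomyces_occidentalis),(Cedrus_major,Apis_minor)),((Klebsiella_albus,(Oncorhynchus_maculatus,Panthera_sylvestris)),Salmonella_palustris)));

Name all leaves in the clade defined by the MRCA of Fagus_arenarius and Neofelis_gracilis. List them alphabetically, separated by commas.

Castanea_longipes, Culex_australis, Fagus_arenarius, Felis_vulgaris, Neofelis_gracilis, Oryzias_domesticus, Saimiri_minor, Sorghum_gracilis, Staphylococcus_australis

Tracing Fagus_arenarius: it sits inside ((Culex_australis,Oryzias_domesticus),Fagus_arenarius).
Tracing Neofelis_gracilis: it sits inside (Saimiri_minor,Neofelis_gracilis).
The smallest clade enclosing both is (((((Felis_vulgaris,Staphylococcus_australis),Castanea_longipes),Sorghum_gracilis),(Saimiri_minor,Neofelis_gracilis)),((Culex_australis,Oryzias_domesticus),Fagus_arenarius)); the answer is its 9 terminal taxa in alphabetical order.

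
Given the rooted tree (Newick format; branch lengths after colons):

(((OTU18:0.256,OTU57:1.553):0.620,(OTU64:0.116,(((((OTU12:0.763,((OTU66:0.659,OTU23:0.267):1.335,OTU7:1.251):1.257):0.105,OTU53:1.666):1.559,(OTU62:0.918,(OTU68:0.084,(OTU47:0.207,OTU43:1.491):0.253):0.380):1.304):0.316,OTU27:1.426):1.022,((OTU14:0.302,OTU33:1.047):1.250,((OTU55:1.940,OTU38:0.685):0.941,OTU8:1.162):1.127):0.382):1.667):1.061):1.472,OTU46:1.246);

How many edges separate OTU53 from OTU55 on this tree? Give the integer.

8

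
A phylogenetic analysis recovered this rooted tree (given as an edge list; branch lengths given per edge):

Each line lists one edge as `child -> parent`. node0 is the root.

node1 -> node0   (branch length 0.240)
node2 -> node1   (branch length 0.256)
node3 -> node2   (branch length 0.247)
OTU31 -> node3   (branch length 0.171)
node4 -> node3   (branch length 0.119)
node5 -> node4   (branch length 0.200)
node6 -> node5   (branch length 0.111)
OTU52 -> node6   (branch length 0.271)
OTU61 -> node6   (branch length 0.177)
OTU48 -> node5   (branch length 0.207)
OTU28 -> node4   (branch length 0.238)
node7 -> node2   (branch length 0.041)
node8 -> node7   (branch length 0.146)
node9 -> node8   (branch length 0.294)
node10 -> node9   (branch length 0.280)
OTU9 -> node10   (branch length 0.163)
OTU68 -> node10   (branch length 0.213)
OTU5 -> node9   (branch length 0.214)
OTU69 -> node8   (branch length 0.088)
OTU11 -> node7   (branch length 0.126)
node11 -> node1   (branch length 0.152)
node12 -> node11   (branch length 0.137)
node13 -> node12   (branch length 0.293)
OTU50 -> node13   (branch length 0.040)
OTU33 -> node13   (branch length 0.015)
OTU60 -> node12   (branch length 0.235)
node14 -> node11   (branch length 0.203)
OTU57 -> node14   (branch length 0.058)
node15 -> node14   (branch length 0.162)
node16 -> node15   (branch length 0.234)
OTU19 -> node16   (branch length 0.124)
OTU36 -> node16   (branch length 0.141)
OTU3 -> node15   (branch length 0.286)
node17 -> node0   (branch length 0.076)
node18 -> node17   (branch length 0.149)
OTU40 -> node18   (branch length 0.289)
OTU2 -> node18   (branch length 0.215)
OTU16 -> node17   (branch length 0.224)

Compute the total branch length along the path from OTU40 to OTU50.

The path runs OTU40 → … → MRCA → … → OTU50; the MRCA is the root of the tree.
Branch lengths along that path: 0.289 + 0.149 + 0.076 + 0.240 + 0.152 + 0.137 + 0.293 + 0.040 = 1.376.

1.376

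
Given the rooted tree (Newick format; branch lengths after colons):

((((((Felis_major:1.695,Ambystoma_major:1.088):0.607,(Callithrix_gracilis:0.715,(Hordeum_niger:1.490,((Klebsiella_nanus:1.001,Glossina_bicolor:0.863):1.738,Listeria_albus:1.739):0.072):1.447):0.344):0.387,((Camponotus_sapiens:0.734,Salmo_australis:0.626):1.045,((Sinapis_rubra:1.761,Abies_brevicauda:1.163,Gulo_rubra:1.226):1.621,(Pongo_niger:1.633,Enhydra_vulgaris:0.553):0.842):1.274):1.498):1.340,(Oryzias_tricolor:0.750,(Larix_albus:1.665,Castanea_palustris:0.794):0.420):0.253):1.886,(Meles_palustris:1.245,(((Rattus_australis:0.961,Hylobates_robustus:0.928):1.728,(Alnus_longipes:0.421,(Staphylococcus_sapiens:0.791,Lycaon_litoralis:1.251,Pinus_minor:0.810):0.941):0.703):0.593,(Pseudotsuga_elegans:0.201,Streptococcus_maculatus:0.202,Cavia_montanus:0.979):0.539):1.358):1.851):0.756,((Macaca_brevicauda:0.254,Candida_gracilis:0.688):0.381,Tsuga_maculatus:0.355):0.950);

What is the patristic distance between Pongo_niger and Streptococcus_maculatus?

12.423

The path runs Pongo_niger → … → MRCA → … → Streptococcus_maculatus; the MRCA is the node subtending (((((Felis_major,Ambystoma_major),(Callithrix_gracilis,(Hordeum_niger,((Klebsiella_nanus,Glossina_bicolor),Listeria_albus)))),((Camponotus_sapiens,Salmo_australis),((Sinapis_rubra,Abies_brevicauda,Gulo_rubra),(Pongo_niger,Enhydra_vulgaris)))),(Oryzias_tricolor,(Larix_albus,Castanea_palustris))),(Meles_palustris,(((Rattus_australis,Hylobates_robustus),(Alnus_longipes,(Staphylococcus_sapiens,Lycaon_litoralis,Pinus_minor))),(Pseudotsuga_elegans,Streptococcus_maculatus,Cavia_montanus)))).
Branch lengths along that path: 1.633 + 0.842 + 1.274 + 1.498 + 1.340 + 1.886 + 1.851 + 1.358 + 0.539 + 0.202 = 12.423.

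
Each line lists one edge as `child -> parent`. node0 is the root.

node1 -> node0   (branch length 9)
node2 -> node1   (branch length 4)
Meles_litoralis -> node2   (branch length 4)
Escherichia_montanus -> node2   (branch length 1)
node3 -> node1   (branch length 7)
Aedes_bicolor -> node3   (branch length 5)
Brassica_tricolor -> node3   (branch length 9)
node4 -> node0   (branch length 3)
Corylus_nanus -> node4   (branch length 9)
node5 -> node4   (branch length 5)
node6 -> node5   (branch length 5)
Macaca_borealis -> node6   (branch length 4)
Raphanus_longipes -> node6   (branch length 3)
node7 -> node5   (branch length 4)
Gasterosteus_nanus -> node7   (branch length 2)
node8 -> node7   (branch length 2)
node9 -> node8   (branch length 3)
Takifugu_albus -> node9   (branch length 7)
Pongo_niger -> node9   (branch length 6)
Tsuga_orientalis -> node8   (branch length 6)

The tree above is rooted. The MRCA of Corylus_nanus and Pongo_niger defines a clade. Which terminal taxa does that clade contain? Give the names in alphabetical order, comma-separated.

Corylus_nanus, Gasterosteus_nanus, Macaca_borealis, Pongo_niger, Raphanus_longipes, Takifugu_albus, Tsuga_orientalis

Tracing Corylus_nanus: it sits inside (Corylus_nanus,((Macaca_borealis,Raphanus_longipes),(Gasterosteus_nanus,((Takifugu_albus,Pongo_niger),Tsuga_orientalis)))).
Tracing Pongo_niger: it sits inside (Takifugu_albus,Pongo_niger).
The smallest clade enclosing both is (Corylus_nanus,((Macaca_borealis,Raphanus_longipes),(Gasterosteus_nanus,((Takifugu_albus,Pongo_niger),Tsuga_orientalis)))); the answer is its 7 terminal taxa in alphabetical order.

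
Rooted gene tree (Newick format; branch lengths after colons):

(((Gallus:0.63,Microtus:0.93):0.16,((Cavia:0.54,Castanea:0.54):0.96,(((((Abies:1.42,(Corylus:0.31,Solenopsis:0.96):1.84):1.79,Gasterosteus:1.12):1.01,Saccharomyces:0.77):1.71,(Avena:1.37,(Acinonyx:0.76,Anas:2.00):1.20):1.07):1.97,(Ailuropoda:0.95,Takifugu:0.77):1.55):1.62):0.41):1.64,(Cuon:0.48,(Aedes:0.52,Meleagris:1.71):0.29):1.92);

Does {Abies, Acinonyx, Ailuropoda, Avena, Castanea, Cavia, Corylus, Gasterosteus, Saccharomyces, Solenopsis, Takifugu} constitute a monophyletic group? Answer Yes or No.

The MRCA of the listed taxa subtends ((Cavia,Castanea),(((((Abies,(Corylus,Solenopsis)),Gasterosteus),Saccharomyces),(Avena,(Acinonyx,Anas))),(Ailuropoda,Takifugu))).
That clade also contains Anas, which is not in the proposed group, so the group is not monophyletic.

No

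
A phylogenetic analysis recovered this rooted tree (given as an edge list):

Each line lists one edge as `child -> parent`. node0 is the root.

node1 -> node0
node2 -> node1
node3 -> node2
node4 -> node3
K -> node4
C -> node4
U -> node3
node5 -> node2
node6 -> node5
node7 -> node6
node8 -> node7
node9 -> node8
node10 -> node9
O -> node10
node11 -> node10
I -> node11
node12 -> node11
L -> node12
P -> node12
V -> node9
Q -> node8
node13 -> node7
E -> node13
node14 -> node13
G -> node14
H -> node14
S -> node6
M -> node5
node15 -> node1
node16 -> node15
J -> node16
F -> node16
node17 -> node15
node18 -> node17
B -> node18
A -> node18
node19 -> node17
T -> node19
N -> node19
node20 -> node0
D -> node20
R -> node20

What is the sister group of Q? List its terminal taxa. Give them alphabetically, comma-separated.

I, L, O, P, V

Q attaches to the tree at the node subtending (((O,(I,(L,P))),V),Q).
The other lineage descending from that same node — the sister group — is ((O,(I,(L,P))),V); its 5 tips in alphabetical order are the answer.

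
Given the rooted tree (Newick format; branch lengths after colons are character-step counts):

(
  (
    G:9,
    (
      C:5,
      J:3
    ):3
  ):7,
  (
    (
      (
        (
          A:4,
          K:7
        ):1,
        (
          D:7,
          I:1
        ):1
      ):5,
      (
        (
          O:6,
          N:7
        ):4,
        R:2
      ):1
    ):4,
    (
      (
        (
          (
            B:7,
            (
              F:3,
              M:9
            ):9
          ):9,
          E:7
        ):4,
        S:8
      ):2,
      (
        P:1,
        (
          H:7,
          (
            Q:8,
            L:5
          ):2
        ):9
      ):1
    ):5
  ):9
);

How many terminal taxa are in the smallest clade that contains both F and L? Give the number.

The MRCA of F and L is the node subtending ((((B,(F,M)),E),S),(P,(H,(Q,L)))).
That clade contains 9 terminal taxa: B, E, F, H, L, M, P, Q, S.

9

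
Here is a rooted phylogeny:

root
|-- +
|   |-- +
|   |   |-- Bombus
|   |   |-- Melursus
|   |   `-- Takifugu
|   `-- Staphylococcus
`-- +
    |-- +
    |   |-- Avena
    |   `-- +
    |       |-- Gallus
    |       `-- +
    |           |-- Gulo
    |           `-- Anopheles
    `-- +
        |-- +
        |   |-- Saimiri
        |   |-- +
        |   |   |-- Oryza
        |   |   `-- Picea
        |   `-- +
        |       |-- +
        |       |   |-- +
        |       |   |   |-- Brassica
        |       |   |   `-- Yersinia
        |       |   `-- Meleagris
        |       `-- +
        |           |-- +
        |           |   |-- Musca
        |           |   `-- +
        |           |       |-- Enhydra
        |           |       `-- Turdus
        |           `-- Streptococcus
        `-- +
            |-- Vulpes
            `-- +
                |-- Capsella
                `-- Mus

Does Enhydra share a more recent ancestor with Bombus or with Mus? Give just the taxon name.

The MRCA of Enhydra and Mus subtends ((Saimiri,(Oryza,Picea),(((Brassica,Yersinia),Meleagris),((Musca,(Enhydra,Turdus)),Streptococcus))),(Vulpes,(Capsella,Mus))) (13 taxa).
The MRCA of Enhydra and Bombus is the root, subtending the entire tree (21 taxa).
The first is nested inside the second, so Enhydra shares a more recent common ancestor with Mus.

Mus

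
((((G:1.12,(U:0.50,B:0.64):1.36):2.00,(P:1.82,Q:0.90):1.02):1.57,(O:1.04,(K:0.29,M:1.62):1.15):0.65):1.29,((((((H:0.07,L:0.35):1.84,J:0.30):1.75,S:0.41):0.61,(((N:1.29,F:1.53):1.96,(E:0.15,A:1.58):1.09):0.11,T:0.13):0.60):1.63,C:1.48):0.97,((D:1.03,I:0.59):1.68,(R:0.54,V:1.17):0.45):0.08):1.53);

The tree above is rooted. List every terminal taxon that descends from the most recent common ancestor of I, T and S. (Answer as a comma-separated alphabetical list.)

Tracing I: it sits inside (D,I).
Tracing T: it sits inside (((N,F),(E,A)),T).
Tracing S: it sits inside (((H,L),J),S).
The smallest clade enclosing all 3 is ((((((H,L),J),S),(((N,F),(E,A)),T)),C),((D,I),(R,V))); the answer is its 14 terminal taxa in alphabetical order.

A, C, D, E, F, H, I, J, L, N, R, S, T, V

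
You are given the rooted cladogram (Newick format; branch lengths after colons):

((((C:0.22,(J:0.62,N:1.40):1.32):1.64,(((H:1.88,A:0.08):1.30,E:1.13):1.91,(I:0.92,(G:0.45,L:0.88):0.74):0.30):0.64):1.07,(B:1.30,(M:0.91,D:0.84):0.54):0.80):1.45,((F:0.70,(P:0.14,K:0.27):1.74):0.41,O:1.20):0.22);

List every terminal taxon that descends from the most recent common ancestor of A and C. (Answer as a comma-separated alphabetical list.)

Tracing A: it sits inside (H,A).
Tracing C: it sits inside (C,(J,N)).
The smallest clade enclosing both is ((C,(J,N)),(((H,A),E),(I,(G,L)))); the answer is its 9 terminal taxa in alphabetical order.

A, C, E, G, H, I, J, L, N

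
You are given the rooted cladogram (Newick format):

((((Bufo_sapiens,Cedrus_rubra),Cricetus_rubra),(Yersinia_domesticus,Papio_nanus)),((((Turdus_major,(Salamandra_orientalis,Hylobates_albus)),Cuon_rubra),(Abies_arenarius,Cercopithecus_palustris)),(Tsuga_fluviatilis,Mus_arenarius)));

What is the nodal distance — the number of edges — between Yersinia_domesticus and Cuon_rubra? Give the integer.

7

The MRCA of Yersinia_domesticus and Cuon_rubra is the root of the tree.
From Yersinia_domesticus up to that node: 3 branches. From Cuon_rubra up to the same node: 4 branches. Total: 3 + 4 = 7.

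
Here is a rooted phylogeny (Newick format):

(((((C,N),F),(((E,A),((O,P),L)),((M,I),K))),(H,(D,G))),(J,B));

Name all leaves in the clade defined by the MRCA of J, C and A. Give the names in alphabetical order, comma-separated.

A, B, C, D, E, F, G, H, I, J, K, L, M, N, O, P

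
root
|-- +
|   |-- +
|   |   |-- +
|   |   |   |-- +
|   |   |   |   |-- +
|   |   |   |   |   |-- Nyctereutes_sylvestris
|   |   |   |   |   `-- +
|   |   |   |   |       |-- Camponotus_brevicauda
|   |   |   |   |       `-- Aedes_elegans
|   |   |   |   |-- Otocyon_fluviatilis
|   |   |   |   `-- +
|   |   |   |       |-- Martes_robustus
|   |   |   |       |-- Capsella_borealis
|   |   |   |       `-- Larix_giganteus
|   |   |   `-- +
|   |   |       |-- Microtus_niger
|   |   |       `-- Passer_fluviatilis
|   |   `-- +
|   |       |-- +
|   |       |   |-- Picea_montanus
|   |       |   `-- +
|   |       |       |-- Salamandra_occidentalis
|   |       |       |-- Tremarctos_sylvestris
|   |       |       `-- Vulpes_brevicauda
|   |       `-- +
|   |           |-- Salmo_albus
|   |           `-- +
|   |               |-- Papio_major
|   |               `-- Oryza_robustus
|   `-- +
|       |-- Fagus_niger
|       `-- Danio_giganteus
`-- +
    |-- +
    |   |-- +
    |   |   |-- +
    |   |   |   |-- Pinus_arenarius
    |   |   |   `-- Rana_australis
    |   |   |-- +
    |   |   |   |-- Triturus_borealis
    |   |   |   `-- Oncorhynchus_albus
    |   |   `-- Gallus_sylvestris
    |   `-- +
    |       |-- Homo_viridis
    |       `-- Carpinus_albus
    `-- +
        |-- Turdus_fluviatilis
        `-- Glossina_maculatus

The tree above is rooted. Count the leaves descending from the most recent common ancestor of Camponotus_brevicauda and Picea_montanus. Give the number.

16

The MRCA of Camponotus_brevicauda and Picea_montanus is the node subtending ((((Nyctereutes_sylvestris,(Camponotus_brevicauda,Aedes_elegans)),Otocyon_fluviatilis,(Martes_robustus,Capsella_borealis,Larix_giganteus)),(Microtus_niger,Passer_fluviatilis)),((Picea_montanus,(Salamandra_occidentalis,Tremarctos_sylvestris,Vulpes_brevicauda)),(Salmo_albus,(Papio_major,Oryza_robustus)))).
That clade contains 16 terminal taxa: Aedes_elegans, Camponotus_brevicauda, Capsella_borealis, Larix_giganteus, Martes_robustus, Microtus_niger, Nyctereutes_sylvestris, Oryza_robustus, Otocyon_fluviatilis, Papio_major, Passer_fluviatilis, Picea_montanus, Salamandra_occidentalis, Salmo_albus, Tremarctos_sylvestris, Vulpes_brevicauda.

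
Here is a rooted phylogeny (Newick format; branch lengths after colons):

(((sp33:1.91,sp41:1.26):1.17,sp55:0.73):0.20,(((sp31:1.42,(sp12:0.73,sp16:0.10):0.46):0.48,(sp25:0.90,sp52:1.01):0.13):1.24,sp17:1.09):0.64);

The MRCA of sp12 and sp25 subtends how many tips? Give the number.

5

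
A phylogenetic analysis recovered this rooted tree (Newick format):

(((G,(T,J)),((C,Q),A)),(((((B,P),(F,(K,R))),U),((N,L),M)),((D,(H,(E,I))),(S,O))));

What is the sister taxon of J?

T

J attaches to the tree at the node subtending (T,J).
The other lineage descending from that same node — the sister group — is the single tip T.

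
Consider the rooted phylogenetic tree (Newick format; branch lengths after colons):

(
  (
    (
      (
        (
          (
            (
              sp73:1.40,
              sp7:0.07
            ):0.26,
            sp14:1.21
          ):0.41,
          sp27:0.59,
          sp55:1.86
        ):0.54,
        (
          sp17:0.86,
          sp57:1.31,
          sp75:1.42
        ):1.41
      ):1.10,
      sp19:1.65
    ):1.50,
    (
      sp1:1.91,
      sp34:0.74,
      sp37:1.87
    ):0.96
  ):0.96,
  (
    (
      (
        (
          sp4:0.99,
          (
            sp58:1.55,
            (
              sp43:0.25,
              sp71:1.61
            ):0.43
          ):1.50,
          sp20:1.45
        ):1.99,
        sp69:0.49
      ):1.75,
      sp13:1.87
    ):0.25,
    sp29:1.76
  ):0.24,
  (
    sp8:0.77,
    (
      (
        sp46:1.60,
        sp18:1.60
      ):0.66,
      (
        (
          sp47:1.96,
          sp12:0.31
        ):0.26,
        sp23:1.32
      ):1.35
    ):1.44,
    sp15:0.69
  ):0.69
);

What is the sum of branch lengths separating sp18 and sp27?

The path runs sp18 → … → MRCA → … → sp27; the MRCA is the root of the tree.
Branch lengths along that path: 1.60 + 0.66 + 1.44 + 0.69 + 0.96 + 1.50 + 1.10 + 0.54 + 0.59 = 9.08.

9.08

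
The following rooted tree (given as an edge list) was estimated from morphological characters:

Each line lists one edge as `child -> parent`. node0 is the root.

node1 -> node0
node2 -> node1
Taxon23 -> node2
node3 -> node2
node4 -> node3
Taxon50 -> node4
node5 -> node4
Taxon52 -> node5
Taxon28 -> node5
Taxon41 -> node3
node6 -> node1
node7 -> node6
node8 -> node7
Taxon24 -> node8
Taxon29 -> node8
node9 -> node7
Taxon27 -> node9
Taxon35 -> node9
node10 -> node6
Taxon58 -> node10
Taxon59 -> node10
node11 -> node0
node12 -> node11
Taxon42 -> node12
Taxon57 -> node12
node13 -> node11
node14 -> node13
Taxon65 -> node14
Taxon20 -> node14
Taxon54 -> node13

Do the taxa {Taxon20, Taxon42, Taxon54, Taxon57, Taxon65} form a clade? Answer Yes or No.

Yes

The most recent common ancestor of these taxa subtends ((Taxon42,Taxon57),((Taxon65,Taxon20),Taxon54)).
That clade has exactly 5 tips — every listed taxon and nothing else — so the group is monophyletic.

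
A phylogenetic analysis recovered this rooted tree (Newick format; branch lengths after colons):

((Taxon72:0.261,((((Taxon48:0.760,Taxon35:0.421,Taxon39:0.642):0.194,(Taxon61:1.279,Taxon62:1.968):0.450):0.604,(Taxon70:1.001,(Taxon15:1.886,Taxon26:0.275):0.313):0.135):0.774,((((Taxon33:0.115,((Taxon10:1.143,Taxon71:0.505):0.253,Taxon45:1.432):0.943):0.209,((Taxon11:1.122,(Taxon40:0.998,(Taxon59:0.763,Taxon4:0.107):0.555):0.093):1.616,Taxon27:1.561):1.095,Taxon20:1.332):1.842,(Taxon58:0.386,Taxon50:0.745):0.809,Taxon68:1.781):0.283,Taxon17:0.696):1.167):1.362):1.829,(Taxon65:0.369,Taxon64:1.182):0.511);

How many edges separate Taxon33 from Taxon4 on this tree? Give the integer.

The MRCA of Taxon33 and Taxon4 is the node subtending ((Taxon33,((Taxon10,Taxon71),Taxon45)),((Taxon11,(Taxon40,(Taxon59,Taxon4))),Taxon27),Taxon20).
From Taxon33 up to that node: 2 branches. From Taxon4 up to the same node: 5 branches. Total: 2 + 5 = 7.

7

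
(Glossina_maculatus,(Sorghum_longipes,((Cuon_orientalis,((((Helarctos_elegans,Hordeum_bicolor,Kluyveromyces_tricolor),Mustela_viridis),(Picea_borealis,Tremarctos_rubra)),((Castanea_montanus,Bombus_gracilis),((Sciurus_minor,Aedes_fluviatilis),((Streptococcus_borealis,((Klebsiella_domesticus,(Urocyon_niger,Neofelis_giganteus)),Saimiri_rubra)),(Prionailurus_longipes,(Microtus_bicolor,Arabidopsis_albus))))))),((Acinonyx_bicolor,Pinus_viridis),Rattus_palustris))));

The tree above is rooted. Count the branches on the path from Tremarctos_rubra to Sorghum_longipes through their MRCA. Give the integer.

The MRCA of Tremarctos_rubra and Sorghum_longipes is the node subtending (Sorghum_longipes,((Cuon_orientalis,((((Helarctos_elegans,Hordeum_bicolor,Kluyveromyces_tricolor),Mustela_viridis),(Picea_borealis,Tremarctos_rubra)),((Castanea_montanus,Bombus_gracilis),((Sciurus_minor,Aedes_fluviatilis),((Streptococcus_borealis,((Klebsiella_domesticus,(Urocyon_niger,Neofelis_giganteus)),Saimiri_rubra)),(Prionailurus_longipes,(Microtus_bicolor,Arabidopsis_albus))))))),((Acinonyx_bicolor,Pinus_viridis),Rattus_palustris))).
From Tremarctos_rubra up to that node: 6 branches. From Sorghum_longipes up to the same node: 1 branch. Total: 6 + 1 = 7.

7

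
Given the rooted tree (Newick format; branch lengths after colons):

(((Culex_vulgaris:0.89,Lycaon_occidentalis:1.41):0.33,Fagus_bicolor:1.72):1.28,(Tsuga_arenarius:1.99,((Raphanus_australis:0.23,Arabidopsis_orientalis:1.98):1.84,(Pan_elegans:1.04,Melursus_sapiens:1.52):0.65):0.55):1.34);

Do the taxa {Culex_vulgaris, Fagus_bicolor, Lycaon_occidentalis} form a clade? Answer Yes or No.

The most recent common ancestor of these taxa subtends ((Culex_vulgaris,Lycaon_occidentalis),Fagus_bicolor).
That clade has exactly 3 tips — every listed taxon and nothing else — so the group is monophyletic.

Yes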